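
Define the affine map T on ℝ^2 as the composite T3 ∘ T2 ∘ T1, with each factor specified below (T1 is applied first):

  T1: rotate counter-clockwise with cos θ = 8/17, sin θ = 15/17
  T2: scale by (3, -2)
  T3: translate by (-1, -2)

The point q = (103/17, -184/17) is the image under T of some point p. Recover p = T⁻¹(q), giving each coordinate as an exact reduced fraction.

p = (5, 0)

T1 = [8/17 -15/17 0; 15/17 8/17 0; 0 0 1]
T2·T1 = [24/17 -45/17 0; -30/17 -16/17 0; 0 0 1]
T3·…·T1 = [24/17 -45/17 -1; -30/17 -16/17 -2; 0 0 1]
det M = -6; M⁻¹ = [8/51 -15/34 -37/51; -5/17 -4/17 -13/17; 0 0 1]
M⁻¹ · (103/17, -184/17)ᵀ = (5, 0)ᵀ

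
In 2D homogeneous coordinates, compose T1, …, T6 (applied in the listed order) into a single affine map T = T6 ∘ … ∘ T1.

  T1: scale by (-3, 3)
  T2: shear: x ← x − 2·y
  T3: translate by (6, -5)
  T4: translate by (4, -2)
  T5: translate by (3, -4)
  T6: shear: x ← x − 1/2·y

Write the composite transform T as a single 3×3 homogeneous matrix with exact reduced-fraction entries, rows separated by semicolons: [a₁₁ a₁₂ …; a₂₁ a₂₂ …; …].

T = [-3 -15/2 37/2; 0 3 -11; 0 0 1]

T1 = [-3 0 0; 0 3 0; 0 0 1]
T2·T1 = [-3 -6 0; 0 3 0; 0 0 1]
T3·…·T1 = [-3 -6 6; 0 3 -5; 0 0 1]
T4·…·T1 = [-3 -6 10; 0 3 -7; 0 0 1]
T5·…·T1 = [-3 -6 13; 0 3 -11; 0 0 1]
T6·…·T1 = [-3 -15/2 37/2; 0 3 -11; 0 0 1]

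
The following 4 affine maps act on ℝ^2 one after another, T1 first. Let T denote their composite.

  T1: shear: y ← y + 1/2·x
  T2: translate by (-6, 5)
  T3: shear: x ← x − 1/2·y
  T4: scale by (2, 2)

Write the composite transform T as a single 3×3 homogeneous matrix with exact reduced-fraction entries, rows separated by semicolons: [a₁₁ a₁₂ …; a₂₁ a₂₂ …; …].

T1 = [1 0 0; 1/2 1 0; 0 0 1]
T2·T1 = [1 0 -6; 1/2 1 5; 0 0 1]
T3·…·T1 = [3/4 -1/2 -17/2; 1/2 1 5; 0 0 1]
T4·…·T1 = [3/2 -1 -17; 1 2 10; 0 0 1]

T = [3/2 -1 -17; 1 2 10; 0 0 1]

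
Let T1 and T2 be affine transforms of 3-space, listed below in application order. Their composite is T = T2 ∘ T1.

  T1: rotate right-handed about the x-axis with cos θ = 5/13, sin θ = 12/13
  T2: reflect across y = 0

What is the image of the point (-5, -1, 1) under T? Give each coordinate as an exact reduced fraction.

T1 rotate right-handed about the x-axis with cos θ = 5/13, sin θ = 12/13: (-5, -1, 1) → (-5, -17/13, -7/13)
T2 reflect across y = 0: (-5, -17/13, -7/13) → (-5, 17/13, -7/13)

T(p) = (-5, 17/13, -7/13)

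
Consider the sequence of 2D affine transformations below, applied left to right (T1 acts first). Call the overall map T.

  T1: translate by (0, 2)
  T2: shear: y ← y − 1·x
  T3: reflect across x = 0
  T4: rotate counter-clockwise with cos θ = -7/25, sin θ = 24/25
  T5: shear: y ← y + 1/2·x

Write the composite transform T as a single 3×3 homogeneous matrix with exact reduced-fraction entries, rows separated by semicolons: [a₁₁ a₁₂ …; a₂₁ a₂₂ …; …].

T = [31/25 -24/25 -48/25; -3/50 -19/25 -38/25; 0 0 1]

T1 = [1 0 0; 0 1 2; 0 0 1]
T2·T1 = [1 0 0; -1 1 2; 0 0 1]
T3·…·T1 = [-1 0 0; -1 1 2; 0 0 1]
T4·…·T1 = [31/25 -24/25 -48/25; -17/25 -7/25 -14/25; 0 0 1]
T5·…·T1 = [31/25 -24/25 -48/25; -3/50 -19/25 -38/25; 0 0 1]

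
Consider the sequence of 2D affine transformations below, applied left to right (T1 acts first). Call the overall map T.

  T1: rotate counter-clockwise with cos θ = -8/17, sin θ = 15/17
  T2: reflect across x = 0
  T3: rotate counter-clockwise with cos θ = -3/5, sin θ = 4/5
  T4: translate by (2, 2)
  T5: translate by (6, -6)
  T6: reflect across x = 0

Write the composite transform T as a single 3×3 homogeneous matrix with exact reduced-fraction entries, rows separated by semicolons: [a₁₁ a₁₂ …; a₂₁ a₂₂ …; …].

T1 = [-8/17 -15/17 0; 15/17 -8/17 0; 0 0 1]
T2·T1 = [8/17 15/17 0; 15/17 -8/17 0; 0 0 1]
T3·…·T1 = [-84/85 -13/85 0; -13/85 84/85 0; 0 0 1]
T4·…·T1 = [-84/85 -13/85 2; -13/85 84/85 2; 0 0 1]
T5·…·T1 = [-84/85 -13/85 8; -13/85 84/85 -4; 0 0 1]
T6·…·T1 = [84/85 13/85 -8; -13/85 84/85 -4; 0 0 1]

T = [84/85 13/85 -8; -13/85 84/85 -4; 0 0 1]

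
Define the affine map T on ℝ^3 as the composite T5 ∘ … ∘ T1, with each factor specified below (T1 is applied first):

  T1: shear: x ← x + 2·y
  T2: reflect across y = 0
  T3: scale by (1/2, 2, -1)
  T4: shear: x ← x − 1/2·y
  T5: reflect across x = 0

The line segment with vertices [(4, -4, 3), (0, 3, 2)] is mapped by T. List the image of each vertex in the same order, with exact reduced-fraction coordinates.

T1 shear: x ← x + 2·y: (4, -4, 3) → (-4, -4, 3); (0, 3, 2) → (6, 3, 2)
T2 reflect across y = 0: (-4, -4, 3) → (-4, 4, 3); (6, 3, 2) → (6, -3, 2)
T3 scale by (1/2, 2, -1): (-4, 4, 3) → (-2, 8, -3); (6, -3, 2) → (3, -6, -2)
T4 shear: x ← x − 1/2·y: (-2, 8, -3) → (-6, 8, -3); (3, -6, -2) → (6, -6, -2)
T5 reflect across x = 0: (-6, 8, -3) → (6, 8, -3); (6, -6, -2) → (-6, -6, -2)

image vertices: (6, 8, -3), (-6, -6, -2)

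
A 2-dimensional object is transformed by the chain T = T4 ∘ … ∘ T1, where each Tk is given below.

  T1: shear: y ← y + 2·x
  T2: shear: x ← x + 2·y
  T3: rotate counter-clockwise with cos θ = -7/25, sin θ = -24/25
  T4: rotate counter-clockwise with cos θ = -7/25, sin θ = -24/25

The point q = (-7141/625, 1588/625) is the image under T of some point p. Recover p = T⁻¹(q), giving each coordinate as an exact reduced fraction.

T1 = [1 0 0; 2 1 0; 0 0 1]
T2·T1 = [5 2 0; 2 1 0; 0 0 1]
T3·…·T1 = [13/25 2/5 0; -134/25 -11/5 0; 0 0 1]
T4·…·T1 = [-3307/625 -278/125 0; 626/625 29/125 0; 0 0 1]
det M = 1; M⁻¹ = [29/125 278/125 0; -626/625 -3307/625 0; 0 0 1]
M⁻¹ · (-7141/625, 1588/625)ᵀ = (3, -2)ᵀ

p = (3, -2)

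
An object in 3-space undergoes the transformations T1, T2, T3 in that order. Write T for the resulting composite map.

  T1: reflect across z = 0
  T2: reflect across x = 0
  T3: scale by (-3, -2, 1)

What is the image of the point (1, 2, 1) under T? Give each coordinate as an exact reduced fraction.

T(p) = (3, -4, -1)

T1 reflect across z = 0: (1, 2, 1) → (1, 2, -1)
T2 reflect across x = 0: (1, 2, -1) → (-1, 2, -1)
T3 scale by (-3, -2, 1): (-1, 2, -1) → (3, -4, -1)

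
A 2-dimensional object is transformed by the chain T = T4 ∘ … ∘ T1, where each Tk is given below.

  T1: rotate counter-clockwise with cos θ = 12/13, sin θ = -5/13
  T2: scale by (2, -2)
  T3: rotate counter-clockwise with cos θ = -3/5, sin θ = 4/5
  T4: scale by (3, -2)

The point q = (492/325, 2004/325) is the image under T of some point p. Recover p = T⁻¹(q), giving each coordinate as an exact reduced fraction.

p = (-1, -6/5)

T1 = [12/13 5/13 0; -5/13 12/13 0; 0 0 1]
T2·T1 = [24/13 10/13 0; 10/13 -24/13 0; 0 0 1]
T3·…·T1 = [-112/65 66/65 0; 66/65 112/65 0; 0 0 1]
T4·…·T1 = [-336/65 198/65 0; -132/65 -224/65 0; 0 0 1]
det M = 24; M⁻¹ = [-28/195 -33/260 0; 11/130 -14/65 0; 0 0 1]
M⁻¹ · (492/325, 2004/325)ᵀ = (-1, -6/5)ᵀ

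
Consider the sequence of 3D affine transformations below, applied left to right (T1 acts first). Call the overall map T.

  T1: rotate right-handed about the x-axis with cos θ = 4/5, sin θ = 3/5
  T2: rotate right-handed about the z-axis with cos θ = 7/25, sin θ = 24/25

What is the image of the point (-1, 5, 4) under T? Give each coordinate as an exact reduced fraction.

T1 rotate right-handed about the x-axis with cos θ = 4/5, sin θ = 3/5: (-1, 5, 4) → (-1, 8/5, 31/5)
T2 rotate right-handed about the z-axis with cos θ = 7/25, sin θ = 24/25: (-1, 8/5, 31/5) → (-227/125, -64/125, 31/5)

T(p) = (-227/125, -64/125, 31/5)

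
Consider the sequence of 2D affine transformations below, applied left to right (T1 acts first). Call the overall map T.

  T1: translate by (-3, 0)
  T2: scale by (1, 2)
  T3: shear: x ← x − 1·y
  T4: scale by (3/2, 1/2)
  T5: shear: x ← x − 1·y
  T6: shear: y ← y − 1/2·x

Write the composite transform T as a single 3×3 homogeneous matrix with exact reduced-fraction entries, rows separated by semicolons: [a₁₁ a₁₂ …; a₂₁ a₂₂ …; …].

T = [3/2 -4 -9/2; -3/4 3 9/4; 0 0 1]

T1 = [1 0 -3; 0 1 0; 0 0 1]
T2·T1 = [1 0 -3; 0 2 0; 0 0 1]
T3·…·T1 = [1 -2 -3; 0 2 0; 0 0 1]
T4·…·T1 = [3/2 -3 -9/2; 0 1 0; 0 0 1]
T5·…·T1 = [3/2 -4 -9/2; 0 1 0; 0 0 1]
T6·…·T1 = [3/2 -4 -9/2; -3/4 3 9/4; 0 0 1]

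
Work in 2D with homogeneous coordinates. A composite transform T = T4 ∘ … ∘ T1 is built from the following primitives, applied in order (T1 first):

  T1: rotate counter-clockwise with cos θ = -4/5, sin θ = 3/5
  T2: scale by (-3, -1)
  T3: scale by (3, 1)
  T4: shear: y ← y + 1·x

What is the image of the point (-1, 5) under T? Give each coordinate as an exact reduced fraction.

T1 rotate counter-clockwise with cos θ = -4/5, sin θ = 3/5: (-1, 5) → (-11/5, -23/5)
T2 scale by (-3, -1): (-11/5, -23/5) → (33/5, 23/5)
T3 scale by (3, 1): (33/5, 23/5) → (99/5, 23/5)
T4 shear: y ← y + 1·x: (99/5, 23/5) → (99/5, 122/5)

T(p) = (99/5, 122/5)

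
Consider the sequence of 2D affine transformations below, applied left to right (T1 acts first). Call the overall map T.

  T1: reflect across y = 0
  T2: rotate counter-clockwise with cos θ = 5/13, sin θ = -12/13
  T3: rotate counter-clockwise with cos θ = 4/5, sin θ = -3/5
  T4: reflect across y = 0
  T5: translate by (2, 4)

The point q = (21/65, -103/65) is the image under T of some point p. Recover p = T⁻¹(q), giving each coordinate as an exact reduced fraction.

T1 = [1 0 0; 0 -1 0; 0 0 1]
T2·T1 = [5/13 -12/13 0; -12/13 -5/13 0; 0 0 1]
T3·…·T1 = [-16/65 -63/65 0; -63/65 16/65 0; 0 0 1]
T4·…·T1 = [-16/65 -63/65 0; 63/65 -16/65 0; 0 0 1]
T5·…·T1 = [-16/65 -63/65 2; 63/65 -16/65 4; 0 0 1]
det M = 1; M⁻¹ = [-16/65 63/65 -44/13; -63/65 -16/65 38/13; 0 0 1]
M⁻¹ · (21/65, -103/65)ᵀ = (-5, 3)ᵀ

p = (-5, 3)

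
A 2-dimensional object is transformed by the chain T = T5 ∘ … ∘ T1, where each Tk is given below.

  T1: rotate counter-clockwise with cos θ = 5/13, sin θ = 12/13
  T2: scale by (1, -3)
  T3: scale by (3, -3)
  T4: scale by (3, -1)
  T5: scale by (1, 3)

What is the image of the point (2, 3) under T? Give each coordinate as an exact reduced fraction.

T1 rotate counter-clockwise with cos θ = 5/13, sin θ = 12/13: (2, 3) → (-2, 3)
T2 scale by (1, -3): (-2, 3) → (-2, -9)
T3 scale by (3, -3): (-2, -9) → (-6, 27)
T4 scale by (3, -1): (-6, 27) → (-18, -27)
T5 scale by (1, 3): (-18, -27) → (-18, -81)

T(p) = (-18, -81)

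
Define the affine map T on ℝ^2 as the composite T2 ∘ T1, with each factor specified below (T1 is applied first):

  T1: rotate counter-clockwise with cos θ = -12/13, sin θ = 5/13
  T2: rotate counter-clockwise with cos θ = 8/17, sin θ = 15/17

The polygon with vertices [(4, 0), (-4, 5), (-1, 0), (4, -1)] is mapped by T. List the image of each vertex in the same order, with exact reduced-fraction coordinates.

T1 rotate counter-clockwise with cos θ = -12/13, sin θ = 5/13: (4, 0) → (-48/13, 20/13); (-4, 5) → (23/13, -80/13); (-1, 0) → (12/13, -5/13); (4, -1) → (-43/13, 32/13)
T2 rotate counter-clockwise with cos θ = 8/17, sin θ = 15/17: (-48/13, 20/13) → (-684/221, -560/221); (23/13, -80/13) → (1384/221, -295/221); (12/13, -5/13) → (171/221, 140/221); (-43/13, 32/13) → (-824/221, -389/221)

image vertices: (-684/221, -560/221), (1384/221, -295/221), (171/221, 140/221), (-824/221, -389/221)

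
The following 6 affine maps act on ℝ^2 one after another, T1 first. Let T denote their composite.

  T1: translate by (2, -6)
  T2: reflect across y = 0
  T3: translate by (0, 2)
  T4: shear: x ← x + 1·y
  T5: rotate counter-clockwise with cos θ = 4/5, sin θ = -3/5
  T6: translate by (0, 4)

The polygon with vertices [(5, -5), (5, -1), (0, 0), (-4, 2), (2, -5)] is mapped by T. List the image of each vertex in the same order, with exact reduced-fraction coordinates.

image vertices: (119/5, 12/5), (91/5, 8/5), (64/5, 22/5), (34/5, 32/5), (107/5, 21/5)

T1 translate by (2, -6): (5, -5) → (7, -11); (5, -1) → (7, -7); (0, 0) → (2, -6); (-4, 2) → (-2, -4); (2, -5) → (4, -11)
T2 reflect across y = 0: (7, -11) → (7, 11); (7, -7) → (7, 7); (2, -6) → (2, 6); (-2, -4) → (-2, 4); (4, -11) → (4, 11)
T3 translate by (0, 2): (7, 11) → (7, 13); (7, 7) → (7, 9); (2, 6) → (2, 8); (-2, 4) → (-2, 6); (4, 11) → (4, 13)
T4 shear: x ← x + 1·y: (7, 13) → (20, 13); (7, 9) → (16, 9); (2, 8) → (10, 8); (-2, 6) → (4, 6); (4, 13) → (17, 13)
T5 rotate counter-clockwise with cos θ = 4/5, sin θ = -3/5: (20, 13) → (119/5, -8/5); (16, 9) → (91/5, -12/5); (10, 8) → (64/5, 2/5); (4, 6) → (34/5, 12/5); (17, 13) → (107/5, 1/5)
T6 translate by (0, 4): (119/5, -8/5) → (119/5, 12/5); (91/5, -12/5) → (91/5, 8/5); (64/5, 2/5) → (64/5, 22/5); (34/5, 12/5) → (34/5, 32/5); (107/5, 1/5) → (107/5, 21/5)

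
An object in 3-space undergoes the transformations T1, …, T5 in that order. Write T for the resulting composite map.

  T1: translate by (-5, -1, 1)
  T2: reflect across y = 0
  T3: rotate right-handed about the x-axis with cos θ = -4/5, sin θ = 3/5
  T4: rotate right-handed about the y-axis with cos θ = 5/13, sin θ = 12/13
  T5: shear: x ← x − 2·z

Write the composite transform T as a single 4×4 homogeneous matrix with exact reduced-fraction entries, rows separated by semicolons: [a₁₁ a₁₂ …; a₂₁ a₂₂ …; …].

T1 = [1 0 0 -5; 0 1 0 -1; 0 0 1 1; 0 0 0 1]
T2·T1 = [1 0 0 -5; 0 -1 0 1; 0 0 1 1; 0 0 0 1]
T3·…·T1 = [1 0 0 -5; 0 4/5 -3/5 -7/5; 0 -3/5 -4/5 -1/5; 0 0 0 1]
T4·…·T1 = [5/13 -36/65 -48/65 -137/65; 0 4/5 -3/5 -7/5; -12/13 -3/13 -4/13 59/13; 0 0 0 1]
T5·…·T1 = [29/13 -6/65 -8/65 -727/65; 0 4/5 -3/5 -7/5; -12/13 -3/13 -4/13 59/13; 0 0 0 1]

T = [29/13 -6/65 -8/65 -727/65; 0 4/5 -3/5 -7/5; -12/13 -3/13 -4/13 59/13; 0 0 0 1]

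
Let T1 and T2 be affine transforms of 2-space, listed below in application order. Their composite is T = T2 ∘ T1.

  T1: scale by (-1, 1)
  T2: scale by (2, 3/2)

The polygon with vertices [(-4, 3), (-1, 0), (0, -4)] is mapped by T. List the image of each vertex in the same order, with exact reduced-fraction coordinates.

T1 scale by (-1, 1): (-4, 3) → (4, 3); (-1, 0) → (1, 0); (0, -4) → (0, -4)
T2 scale by (2, 3/2): (4, 3) → (8, 9/2); (1, 0) → (2, 0); (0, -4) → (0, -6)

image vertices: (8, 9/2), (2, 0), (0, -6)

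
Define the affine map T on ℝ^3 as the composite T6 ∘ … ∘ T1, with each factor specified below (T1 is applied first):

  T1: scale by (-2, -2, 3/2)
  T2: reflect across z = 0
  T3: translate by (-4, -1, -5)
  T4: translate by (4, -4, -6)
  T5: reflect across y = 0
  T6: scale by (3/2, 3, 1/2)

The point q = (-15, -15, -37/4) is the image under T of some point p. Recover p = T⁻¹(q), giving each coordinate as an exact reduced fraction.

p = (5, -5, 5)

T1 = [-2 0 0 0; 0 -2 0 0; 0 0 3/2 0; 0 0 0 1]
T2·T1 = [-2 0 0 0; 0 -2 0 0; 0 0 -3/2 0; 0 0 0 1]
T3·…·T1 = [-2 0 0 -4; 0 -2 0 -1; 0 0 -3/2 -5; 0 0 0 1]
T4·…·T1 = [-2 0 0 0; 0 -2 0 -5; 0 0 -3/2 -11; 0 0 0 1]
T5·…·T1 = [-2 0 0 0; 0 2 0 5; 0 0 -3/2 -11; 0 0 0 1]
T6·…·T1 = [-3 0 0 0; 0 6 0 15; 0 0 -3/4 -11/2; 0 0 0 1]
det M = 27/2; M⁻¹ = [-1/3 0 0 0; 0 1/6 0 -5/2; 0 0 -4/3 -22/3; 0 0 0 1]
M⁻¹ · (-15, -15, -37/4)ᵀ = (5, -5, 5)ᵀ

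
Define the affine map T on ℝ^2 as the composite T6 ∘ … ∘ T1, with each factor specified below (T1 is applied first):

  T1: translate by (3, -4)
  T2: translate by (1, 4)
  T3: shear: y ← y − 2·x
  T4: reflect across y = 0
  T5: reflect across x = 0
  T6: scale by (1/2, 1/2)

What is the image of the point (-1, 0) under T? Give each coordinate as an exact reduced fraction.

T(p) = (-3/2, 3)

T1 translate by (3, -4): (-1, 0) → (2, -4)
T2 translate by (1, 4): (2, -4) → (3, 0)
T3 shear: y ← y − 2·x: (3, 0) → (3, -6)
T4 reflect across y = 0: (3, -6) → (3, 6)
T5 reflect across x = 0: (3, 6) → (-3, 6)
T6 scale by (1/2, 1/2): (-3, 6) → (-3/2, 3)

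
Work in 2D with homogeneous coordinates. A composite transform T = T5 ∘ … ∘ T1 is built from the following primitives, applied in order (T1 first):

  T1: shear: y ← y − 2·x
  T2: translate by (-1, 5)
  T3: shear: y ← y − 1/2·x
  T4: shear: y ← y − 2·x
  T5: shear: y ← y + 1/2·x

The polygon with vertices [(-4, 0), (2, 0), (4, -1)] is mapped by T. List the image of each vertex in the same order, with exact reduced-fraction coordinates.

T1 shear: y ← y − 2·x: (-4, 0) → (-4, 8); (2, 0) → (2, -4); (4, -1) → (4, -9)
T2 translate by (-1, 5): (-4, 8) → (-5, 13); (2, -4) → (1, 1); (4, -9) → (3, -4)
T3 shear: y ← y − 1/2·x: (-5, 13) → (-5, 31/2); (1, 1) → (1, 1/2); (3, -4) → (3, -11/2)
T4 shear: y ← y − 2·x: (-5, 31/2) → (-5, 51/2); (1, 1/2) → (1, -3/2); (3, -11/2) → (3, -23/2)
T5 shear: y ← y + 1/2·x: (-5, 51/2) → (-5, 23); (1, -3/2) → (1, -1); (3, -23/2) → (3, -10)

image vertices: (-5, 23), (1, -1), (3, -10)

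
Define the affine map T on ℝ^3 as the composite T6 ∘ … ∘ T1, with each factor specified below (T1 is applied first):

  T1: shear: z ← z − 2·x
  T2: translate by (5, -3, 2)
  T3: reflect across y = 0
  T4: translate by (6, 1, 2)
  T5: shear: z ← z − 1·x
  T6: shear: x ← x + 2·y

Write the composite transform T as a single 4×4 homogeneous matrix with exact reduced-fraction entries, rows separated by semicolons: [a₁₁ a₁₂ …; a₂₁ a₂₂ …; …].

T1 = [1 0 0 0; 0 1 0 0; -2 0 1 0; 0 0 0 1]
T2·T1 = [1 0 0 5; 0 1 0 -3; -2 0 1 2; 0 0 0 1]
T3·…·T1 = [1 0 0 5; 0 -1 0 3; -2 0 1 2; 0 0 0 1]
T4·…·T1 = [1 0 0 11; 0 -1 0 4; -2 0 1 4; 0 0 0 1]
T5·…·T1 = [1 0 0 11; 0 -1 0 4; -3 0 1 -7; 0 0 0 1]
T6·…·T1 = [1 -2 0 19; 0 -1 0 4; -3 0 1 -7; 0 0 0 1]

T = [1 -2 0 19; 0 -1 0 4; -3 0 1 -7; 0 0 0 1]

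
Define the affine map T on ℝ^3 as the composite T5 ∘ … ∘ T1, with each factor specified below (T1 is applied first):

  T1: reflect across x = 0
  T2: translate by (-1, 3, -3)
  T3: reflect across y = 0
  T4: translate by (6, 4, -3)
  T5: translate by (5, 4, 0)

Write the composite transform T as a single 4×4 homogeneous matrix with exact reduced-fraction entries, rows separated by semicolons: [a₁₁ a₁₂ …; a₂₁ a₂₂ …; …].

T = [-1 0 0 10; 0 -1 0 5; 0 0 1 -6; 0 0 0 1]

T1 = [-1 0 0 0; 0 1 0 0; 0 0 1 0; 0 0 0 1]
T2·T1 = [-1 0 0 -1; 0 1 0 3; 0 0 1 -3; 0 0 0 1]
T3·…·T1 = [-1 0 0 -1; 0 -1 0 -3; 0 0 1 -3; 0 0 0 1]
T4·…·T1 = [-1 0 0 5; 0 -1 0 1; 0 0 1 -6; 0 0 0 1]
T5·…·T1 = [-1 0 0 10; 0 -1 0 5; 0 0 1 -6; 0 0 0 1]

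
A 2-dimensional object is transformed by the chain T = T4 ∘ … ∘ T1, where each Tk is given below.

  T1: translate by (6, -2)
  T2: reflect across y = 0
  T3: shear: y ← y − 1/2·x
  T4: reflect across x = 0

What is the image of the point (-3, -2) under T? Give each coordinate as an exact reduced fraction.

T1 translate by (6, -2): (-3, -2) → (3, -4)
T2 reflect across y = 0: (3, -4) → (3, 4)
T3 shear: y ← y − 1/2·x: (3, 4) → (3, 5/2)
T4 reflect across x = 0: (3, 5/2) → (-3, 5/2)

T(p) = (-3, 5/2)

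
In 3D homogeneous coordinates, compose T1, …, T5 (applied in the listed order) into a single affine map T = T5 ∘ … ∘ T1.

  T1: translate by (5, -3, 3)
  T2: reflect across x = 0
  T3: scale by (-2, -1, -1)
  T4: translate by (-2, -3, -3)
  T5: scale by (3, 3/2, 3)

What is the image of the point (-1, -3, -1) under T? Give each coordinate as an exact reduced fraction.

T1 translate by (5, -3, 3): (-1, -3, -1) → (4, -6, 2)
T2 reflect across x = 0: (4, -6, 2) → (-4, -6, 2)
T3 scale by (-2, -1, -1): (-4, -6, 2) → (8, 6, -2)
T4 translate by (-2, -3, -3): (8, 6, -2) → (6, 3, -5)
T5 scale by (3, 3/2, 3): (6, 3, -5) → (18, 9/2, -15)

T(p) = (18, 9/2, -15)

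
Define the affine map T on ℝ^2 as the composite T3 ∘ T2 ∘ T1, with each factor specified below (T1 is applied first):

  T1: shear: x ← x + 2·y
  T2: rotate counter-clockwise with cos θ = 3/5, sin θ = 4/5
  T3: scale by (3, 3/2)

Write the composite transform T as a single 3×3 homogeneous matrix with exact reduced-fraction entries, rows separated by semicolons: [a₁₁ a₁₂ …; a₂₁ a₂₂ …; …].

T1 = [1 2 0; 0 1 0; 0 0 1]
T2·T1 = [3/5 2/5 0; 4/5 11/5 0; 0 0 1]
T3·…·T1 = [9/5 6/5 0; 6/5 33/10 0; 0 0 1]

T = [9/5 6/5 0; 6/5 33/10 0; 0 0 1]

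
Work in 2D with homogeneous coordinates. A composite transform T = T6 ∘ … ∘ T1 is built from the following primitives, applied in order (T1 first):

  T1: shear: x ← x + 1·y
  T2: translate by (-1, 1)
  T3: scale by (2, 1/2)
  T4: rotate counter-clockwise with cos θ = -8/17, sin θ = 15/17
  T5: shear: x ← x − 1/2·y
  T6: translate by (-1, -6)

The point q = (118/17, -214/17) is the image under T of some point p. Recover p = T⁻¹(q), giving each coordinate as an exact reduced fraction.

p = (0, -3)

T1 = [1 1 0; 0 1 0; 0 0 1]
T2·T1 = [1 1 -1; 0 1 1; 0 0 1]
T3·…·T1 = [2 2 -2; 0 1/2 1/2; 0 0 1]
T4·…·T1 = [-16/17 -47/34 1/2; 30/17 26/17 -2; 0 0 1]
T5·…·T1 = [-31/17 -73/34 3/2; 30/17 26/17 -2; 0 0 1]
T6·…·T1 = [-31/17 -73/34 1/2; 30/17 26/17 -8; 0 0 1]
det M = 1; M⁻¹ = [26/17 73/34 279/17; -30/17 -31/17 -233/17; 0 0 1]
M⁻¹ · (118/17, -214/17)ᵀ = (0, -3)ᵀ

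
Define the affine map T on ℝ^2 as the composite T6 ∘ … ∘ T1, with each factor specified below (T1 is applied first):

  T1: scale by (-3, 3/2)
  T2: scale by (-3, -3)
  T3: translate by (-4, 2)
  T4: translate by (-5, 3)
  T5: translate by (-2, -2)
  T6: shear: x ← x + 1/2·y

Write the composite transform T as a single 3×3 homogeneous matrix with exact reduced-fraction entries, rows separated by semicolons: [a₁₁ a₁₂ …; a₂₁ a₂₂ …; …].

T = [9 -9/4 -19/2; 0 -9/2 3; 0 0 1]

T1 = [-3 0 0; 0 3/2 0; 0 0 1]
T2·T1 = [9 0 0; 0 -9/2 0; 0 0 1]
T3·…·T1 = [9 0 -4; 0 -9/2 2; 0 0 1]
T4·…·T1 = [9 0 -9; 0 -9/2 5; 0 0 1]
T5·…·T1 = [9 0 -11; 0 -9/2 3; 0 0 1]
T6·…·T1 = [9 -9/4 -19/2; 0 -9/2 3; 0 0 1]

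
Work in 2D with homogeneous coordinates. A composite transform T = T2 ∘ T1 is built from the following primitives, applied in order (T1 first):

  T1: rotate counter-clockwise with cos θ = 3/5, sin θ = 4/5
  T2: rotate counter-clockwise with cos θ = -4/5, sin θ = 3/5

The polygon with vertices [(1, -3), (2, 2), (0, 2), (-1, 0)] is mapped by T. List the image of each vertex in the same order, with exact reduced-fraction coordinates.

image vertices: (-9/5, 13/5), (-34/25, -62/25), (14/25, -48/25), (24/25, 7/25)

T1 rotate counter-clockwise with cos θ = 3/5, sin θ = 4/5: (1, -3) → (3, -1); (2, 2) → (-2/5, 14/5); (0, 2) → (-8/5, 6/5); (-1, 0) → (-3/5, -4/5)
T2 rotate counter-clockwise with cos θ = -4/5, sin θ = 3/5: (3, -1) → (-9/5, 13/5); (-2/5, 14/5) → (-34/25, -62/25); (-8/5, 6/5) → (14/25, -48/25); (-3/5, -4/5) → (24/25, 7/25)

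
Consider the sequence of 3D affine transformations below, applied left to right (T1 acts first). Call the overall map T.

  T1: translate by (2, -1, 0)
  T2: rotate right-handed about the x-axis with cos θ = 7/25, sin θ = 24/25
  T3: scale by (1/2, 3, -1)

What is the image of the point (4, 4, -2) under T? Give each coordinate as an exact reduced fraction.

T1 translate by (2, -1, 0): (4, 4, -2) → (6, 3, -2)
T2 rotate right-handed about the x-axis with cos θ = 7/25, sin θ = 24/25: (6, 3, -2) → (6, 69/25, 58/25)
T3 scale by (1/2, 3, -1): (6, 69/25, 58/25) → (3, 207/25, -58/25)

T(p) = (3, 207/25, -58/25)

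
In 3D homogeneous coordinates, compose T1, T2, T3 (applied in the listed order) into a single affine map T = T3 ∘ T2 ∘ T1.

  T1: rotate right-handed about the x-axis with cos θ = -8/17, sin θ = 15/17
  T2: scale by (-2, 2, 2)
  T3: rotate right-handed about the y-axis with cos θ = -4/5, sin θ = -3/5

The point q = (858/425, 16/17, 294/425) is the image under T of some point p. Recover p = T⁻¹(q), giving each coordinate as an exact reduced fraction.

p = (3/5, -1, 0)

T1 = [1 0 0 0; 0 -8/17 -15/17 0; 0 15/17 -8/17 0; 0 0 0 1]
T2·T1 = [-2 0 0 0; 0 -16/17 -30/17 0; 0 30/17 -16/17 0; 0 0 0 1]
T3·…·T1 = [8/5 -18/17 48/85 0; 0 -16/17 -30/17 0; -6/5 -24/17 64/85 0; 0 0 0 1]
det M = -8; M⁻¹ = [2/5 0 -3/10 0; -9/34 -4/17 -6/17 0; 12/85 -15/34 16/85 0; 0 0 0 1]
M⁻¹ · (858/425, 16/17, 294/425)ᵀ = (3/5, -1, 0)ᵀ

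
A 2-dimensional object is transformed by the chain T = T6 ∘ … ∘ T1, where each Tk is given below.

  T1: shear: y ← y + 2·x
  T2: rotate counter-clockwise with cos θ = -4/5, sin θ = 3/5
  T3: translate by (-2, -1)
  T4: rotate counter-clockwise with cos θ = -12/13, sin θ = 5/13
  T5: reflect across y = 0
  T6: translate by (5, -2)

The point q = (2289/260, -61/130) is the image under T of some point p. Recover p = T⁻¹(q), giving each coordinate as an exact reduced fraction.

p = (9/4, -4)

T1 = [1 0 0; 2 1 0; 0 0 1]
T2·T1 = [-2 -3/5 0; -1 -4/5 0; 0 0 1]
T3·…·T1 = [-2 -3/5 -2; -1 -4/5 -1; 0 0 1]
T4·…·T1 = [29/13 56/65 29/13; 2/13 33/65 2/13; 0 0 1]
T5·…·T1 = [29/13 56/65 29/13; -2/13 -33/65 -2/13; 0 0 1]
T6·…·T1 = [29/13 56/65 94/13; -2/13 -33/65 -28/13; 0 0 1]
det M = -1; M⁻¹ = [33/65 56/65 -118/65; -2/13 -29/13 -48/13; 0 0 1]
M⁻¹ · (2289/260, -61/130)ᵀ = (9/4, -4)ᵀ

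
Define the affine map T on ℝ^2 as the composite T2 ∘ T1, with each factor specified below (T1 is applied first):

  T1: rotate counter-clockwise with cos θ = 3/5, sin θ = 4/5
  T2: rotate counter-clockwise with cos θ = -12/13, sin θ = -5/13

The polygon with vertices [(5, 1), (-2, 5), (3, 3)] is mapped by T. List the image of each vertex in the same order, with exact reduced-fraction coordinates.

image vertices: (-17/65, -331/65), (347/65, 46/65), (141/65, -237/65)

T1 rotate counter-clockwise with cos θ = 3/5, sin θ = 4/5: (5, 1) → (11/5, 23/5); (-2, 5) → (-26/5, 7/5); (3, 3) → (-3/5, 21/5)
T2 rotate counter-clockwise with cos θ = -12/13, sin θ = -5/13: (11/5, 23/5) → (-17/65, -331/65); (-26/5, 7/5) → (347/65, 46/65); (-3/5, 21/5) → (141/65, -237/65)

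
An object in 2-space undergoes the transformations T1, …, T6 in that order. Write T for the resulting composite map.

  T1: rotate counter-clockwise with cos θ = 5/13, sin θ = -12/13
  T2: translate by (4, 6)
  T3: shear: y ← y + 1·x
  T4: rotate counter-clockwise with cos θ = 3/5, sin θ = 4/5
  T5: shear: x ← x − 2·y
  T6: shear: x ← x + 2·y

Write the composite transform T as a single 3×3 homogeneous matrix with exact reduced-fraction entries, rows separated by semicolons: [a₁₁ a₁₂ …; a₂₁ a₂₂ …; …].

T = [43/65 -32/65 -28/5; -1/65 99/65 46/5; 0 0 1]

T1 = [5/13 12/13 0; -12/13 5/13 0; 0 0 1]
T2·T1 = [5/13 12/13 4; -12/13 5/13 6; 0 0 1]
T3·…·T1 = [5/13 12/13 4; -7/13 17/13 10; 0 0 1]
T4·…·T1 = [43/65 -32/65 -28/5; -1/65 99/65 46/5; 0 0 1]
T5·…·T1 = [9/13 -46/13 -24; -1/65 99/65 46/5; 0 0 1]
T6·…·T1 = [43/65 -32/65 -28/5; -1/65 99/65 46/5; 0 0 1]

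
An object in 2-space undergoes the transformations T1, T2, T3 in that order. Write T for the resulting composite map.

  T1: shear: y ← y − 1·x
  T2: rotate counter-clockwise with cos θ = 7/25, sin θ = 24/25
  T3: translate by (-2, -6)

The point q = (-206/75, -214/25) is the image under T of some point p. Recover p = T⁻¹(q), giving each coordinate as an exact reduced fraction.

T1 = [1 0 0; -1 1 0; 0 0 1]
T2·T1 = [31/25 -24/25 0; 17/25 7/25 0; 0 0 1]
T3·…·T1 = [31/25 -24/25 -2; 17/25 7/25 -6; 0 0 1]
det M = 1; M⁻¹ = [7/25 24/25 158/25; -17/25 31/25 152/25; 0 0 1]
M⁻¹ · (-206/75, -214/25)ᵀ = (-8/3, -8/3)ᵀ

p = (-8/3, -8/3)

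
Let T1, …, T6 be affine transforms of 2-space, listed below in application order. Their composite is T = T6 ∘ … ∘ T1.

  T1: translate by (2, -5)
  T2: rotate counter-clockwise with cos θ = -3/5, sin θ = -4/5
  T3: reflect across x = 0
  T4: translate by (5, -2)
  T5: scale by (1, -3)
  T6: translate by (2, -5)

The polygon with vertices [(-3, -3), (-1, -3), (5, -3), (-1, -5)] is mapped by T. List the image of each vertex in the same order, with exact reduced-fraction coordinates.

T1 translate by (2, -5): (-3, -3) → (-1, -8); (-1, -3) → (1, -8); (5, -3) → (7, -8); (-1, -5) → (1, -10)
T2 rotate counter-clockwise with cos θ = -3/5, sin θ = -4/5: (-1, -8) → (-29/5, 28/5); (1, -8) → (-7, 4); (7, -8) → (-53/5, -4/5); (1, -10) → (-43/5, 26/5)
T3 reflect across x = 0: (-29/5, 28/5) → (29/5, 28/5); (-7, 4) → (7, 4); (-53/5, -4/5) → (53/5, -4/5); (-43/5, 26/5) → (43/5, 26/5)
T4 translate by (5, -2): (29/5, 28/5) → (54/5, 18/5); (7, 4) → (12, 2); (53/5, -4/5) → (78/5, -14/5); (43/5, 26/5) → (68/5, 16/5)
T5 scale by (1, -3): (54/5, 18/5) → (54/5, -54/5); (12, 2) → (12, -6); (78/5, -14/5) → (78/5, 42/5); (68/5, 16/5) → (68/5, -48/5)
T6 translate by (2, -5): (54/5, -54/5) → (64/5, -79/5); (12, -6) → (14, -11); (78/5, 42/5) → (88/5, 17/5); (68/5, -48/5) → (78/5, -73/5)

image vertices: (64/5, -79/5), (14, -11), (88/5, 17/5), (78/5, -73/5)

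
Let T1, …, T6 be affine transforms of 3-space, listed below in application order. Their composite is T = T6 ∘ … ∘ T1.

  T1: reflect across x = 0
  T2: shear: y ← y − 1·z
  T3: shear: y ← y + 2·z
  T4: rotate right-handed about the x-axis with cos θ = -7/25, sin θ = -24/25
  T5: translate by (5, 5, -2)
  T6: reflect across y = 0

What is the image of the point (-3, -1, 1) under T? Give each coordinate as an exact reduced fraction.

T(p) = (8, -149/25, -57/25)

T1 reflect across x = 0: (-3, -1, 1) → (3, -1, 1)
T2 shear: y ← y − 1·z: (3, -1, 1) → (3, -2, 1)
T3 shear: y ← y + 2·z: (3, -2, 1) → (3, 0, 1)
T4 rotate right-handed about the x-axis with cos θ = -7/25, sin θ = -24/25: (3, 0, 1) → (3, 24/25, -7/25)
T5 translate by (5, 5, -2): (3, 24/25, -7/25) → (8, 149/25, -57/25)
T6 reflect across y = 0: (8, 149/25, -57/25) → (8, -149/25, -57/25)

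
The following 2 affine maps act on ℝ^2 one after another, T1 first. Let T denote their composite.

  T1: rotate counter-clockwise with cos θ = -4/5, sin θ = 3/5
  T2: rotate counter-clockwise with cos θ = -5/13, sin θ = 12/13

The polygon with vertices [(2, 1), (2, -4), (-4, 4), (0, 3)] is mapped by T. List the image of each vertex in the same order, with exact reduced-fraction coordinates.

T1 rotate counter-clockwise with cos θ = -4/5, sin θ = 3/5: (2, 1) → (-11/5, 2/5); (2, -4) → (4/5, 22/5); (-4, 4) → (4/5, -28/5); (0, 3) → (-9/5, -12/5)
T2 rotate counter-clockwise with cos θ = -5/13, sin θ = 12/13: (-11/5, 2/5) → (31/65, -142/65); (4/5, 22/5) → (-284/65, -62/65); (4/5, -28/5) → (316/65, 188/65); (-9/5, -12/5) → (189/65, -48/65)

image vertices: (31/65, -142/65), (-284/65, -62/65), (316/65, 188/65), (189/65, -48/65)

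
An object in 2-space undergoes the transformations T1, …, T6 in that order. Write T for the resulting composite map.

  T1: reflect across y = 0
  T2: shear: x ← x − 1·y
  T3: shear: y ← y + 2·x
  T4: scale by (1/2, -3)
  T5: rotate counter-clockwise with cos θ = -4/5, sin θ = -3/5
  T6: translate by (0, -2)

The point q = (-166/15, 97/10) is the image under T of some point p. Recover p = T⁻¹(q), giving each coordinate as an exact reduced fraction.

p = (5/3, 2)

T1 = [1 0 0; 0 -1 0; 0 0 1]
T2·T1 = [1 1 0; 0 -1 0; 0 0 1]
T3·…·T1 = [1 1 0; 2 1 0; 0 0 1]
T4·…·T1 = [1/2 1/2 0; -6 -3 0; 0 0 1]
T5·…·T1 = [-4 -11/5 0; 9/2 21/10 0; 0 0 1]
T6·…·T1 = [-4 -11/5 0; 9/2 21/10 -2; 0 0 1]
det M = 3/2; M⁻¹ = [7/5 22/15 44/15; -3 -8/3 -16/3; 0 0 1]
M⁻¹ · (-166/15, 97/10)ᵀ = (5/3, 2)ᵀ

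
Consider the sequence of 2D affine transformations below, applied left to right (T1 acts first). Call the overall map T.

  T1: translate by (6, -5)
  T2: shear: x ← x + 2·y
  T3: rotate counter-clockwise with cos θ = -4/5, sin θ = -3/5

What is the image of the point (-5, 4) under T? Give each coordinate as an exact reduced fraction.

T1 translate by (6, -5): (-5, 4) → (1, -1)
T2 shear: x ← x + 2·y: (1, -1) → (-1, -1)
T3 rotate counter-clockwise with cos θ = -4/5, sin θ = -3/5: (-1, -1) → (1/5, 7/5)

T(p) = (1/5, 7/5)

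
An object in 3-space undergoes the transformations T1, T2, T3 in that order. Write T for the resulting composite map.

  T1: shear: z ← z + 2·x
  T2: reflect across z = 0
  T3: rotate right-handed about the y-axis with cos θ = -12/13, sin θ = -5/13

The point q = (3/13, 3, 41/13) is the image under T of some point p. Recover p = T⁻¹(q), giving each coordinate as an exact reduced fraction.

T1 = [1 0 0 0; 0 1 0 0; 2 0 1 0; 0 0 0 1]
T2·T1 = [1 0 0 0; 0 1 0 0; -2 0 -1 0; 0 0 0 1]
T3·…·T1 = [-2/13 0 5/13 0; 0 1 0 0; 29/13 0 12/13 0; 0 0 0 1]
det M = -1; M⁻¹ = [-12/13 0 5/13 0; 0 1 0 0; 29/13 0 2/13 0; 0 0 0 1]
M⁻¹ · (3/13, 3, 41/13)ᵀ = (1, 3, 1)ᵀ

p = (1, 3, 1)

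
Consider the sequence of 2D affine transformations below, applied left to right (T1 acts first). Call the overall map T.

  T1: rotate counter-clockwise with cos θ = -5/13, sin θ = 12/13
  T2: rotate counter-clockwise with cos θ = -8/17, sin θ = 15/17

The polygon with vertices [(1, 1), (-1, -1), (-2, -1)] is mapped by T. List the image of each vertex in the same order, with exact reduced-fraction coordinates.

image vertices: (31/221, -311/221), (-31/221, 311/221), (109/221, 482/221)

T1 rotate counter-clockwise with cos θ = -5/13, sin θ = 12/13: (1, 1) → (-17/13, 7/13); (-1, -1) → (17/13, -7/13); (-2, -1) → (22/13, -19/13)
T2 rotate counter-clockwise with cos θ = -8/17, sin θ = 15/17: (-17/13, 7/13) → (31/221, -311/221); (17/13, -7/13) → (-31/221, 311/221); (22/13, -19/13) → (109/221, 482/221)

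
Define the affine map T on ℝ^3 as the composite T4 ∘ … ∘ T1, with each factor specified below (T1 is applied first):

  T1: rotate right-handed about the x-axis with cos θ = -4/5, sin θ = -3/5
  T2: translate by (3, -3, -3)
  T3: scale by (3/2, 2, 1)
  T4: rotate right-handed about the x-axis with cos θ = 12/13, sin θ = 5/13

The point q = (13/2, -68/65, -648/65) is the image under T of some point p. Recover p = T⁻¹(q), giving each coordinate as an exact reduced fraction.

p = (4/3, 3, 5)

T1 = [1 0 0 0; 0 -4/5 3/5 0; 0 -3/5 -4/5 0; 0 0 0 1]
T2·T1 = [1 0 0 3; 0 -4/5 3/5 -3; 0 -3/5 -4/5 -3; 0 0 0 1]
T3·…·T1 = [3/2 0 0 9/2; 0 -8/5 6/5 -6; 0 -3/5 -4/5 -3; 0 0 0 1]
T4·…·T1 = [3/2 0 0 9/2; 0 -81/65 92/65 -57/13; 0 -76/65 -18/65 -66/13; 0 0 0 1]
det M = 3; M⁻¹ = [2/3 0 0 -3; 0 -9/65 -46/65 -21/5; 0 38/65 -81/130 -3/5; 0 0 0 1]
M⁻¹ · (13/2, -68/65, -648/65)ᵀ = (4/3, 3, 5)ᵀ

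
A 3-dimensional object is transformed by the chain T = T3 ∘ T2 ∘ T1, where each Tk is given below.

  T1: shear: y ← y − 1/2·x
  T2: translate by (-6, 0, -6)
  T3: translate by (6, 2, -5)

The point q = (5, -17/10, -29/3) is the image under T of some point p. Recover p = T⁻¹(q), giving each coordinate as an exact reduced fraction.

p = (5, -6/5, 4/3)

T1 = [1 0 0 0; -1/2 1 0 0; 0 0 1 0; 0 0 0 1]
T2·T1 = [1 0 0 -6; -1/2 1 0 0; 0 0 1 -6; 0 0 0 1]
T3·…·T1 = [1 0 0 0; -1/2 1 0 2; 0 0 1 -11; 0 0 0 1]
det M = 1; M⁻¹ = [1 0 0 0; 1/2 1 0 -2; 0 0 1 11; 0 0 0 1]
M⁻¹ · (5, -17/10, -29/3)ᵀ = (5, -6/5, 4/3)ᵀ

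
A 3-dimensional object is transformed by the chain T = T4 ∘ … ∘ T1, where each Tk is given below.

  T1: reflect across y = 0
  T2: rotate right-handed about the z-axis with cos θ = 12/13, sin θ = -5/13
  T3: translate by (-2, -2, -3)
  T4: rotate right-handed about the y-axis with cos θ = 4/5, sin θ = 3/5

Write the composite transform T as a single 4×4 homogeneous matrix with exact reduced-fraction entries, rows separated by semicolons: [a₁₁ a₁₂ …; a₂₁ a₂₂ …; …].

T1 = [1 0 0 0; 0 -1 0 0; 0 0 1 0; 0 0 0 1]
T2·T1 = [12/13 -5/13 0 0; -5/13 -12/13 0 0; 0 0 1 0; 0 0 0 1]
T3·…·T1 = [12/13 -5/13 0 -2; -5/13 -12/13 0 -2; 0 0 1 -3; 0 0 0 1]
T4·…·T1 = [48/65 -4/13 3/5 -17/5; -5/13 -12/13 0 -2; -36/65 3/13 4/5 -6/5; 0 0 0 1]

T = [48/65 -4/13 3/5 -17/5; -5/13 -12/13 0 -2; -36/65 3/13 4/5 -6/5; 0 0 0 1]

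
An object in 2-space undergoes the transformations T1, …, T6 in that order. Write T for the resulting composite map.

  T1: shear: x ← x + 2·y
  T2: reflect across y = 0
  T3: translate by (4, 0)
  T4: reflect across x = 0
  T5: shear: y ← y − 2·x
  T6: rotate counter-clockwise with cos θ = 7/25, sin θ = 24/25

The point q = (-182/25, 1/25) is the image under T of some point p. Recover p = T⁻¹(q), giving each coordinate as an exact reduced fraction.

p = (4, -3)

T1 = [1 2 0; 0 1 0; 0 0 1]
T2·T1 = [1 2 0; 0 -1 0; 0 0 1]
T3·…·T1 = [1 2 4; 0 -1 0; 0 0 1]
T4·…·T1 = [-1 -2 -4; 0 -1 0; 0 0 1]
T5·…·T1 = [-1 -2 -4; 2 3 8; 0 0 1]
T6·…·T1 = [-11/5 -86/25 -44/5; -2/5 -27/25 -8/5; 0 0 1]
det M = 1; M⁻¹ = [-27/25 86/25 -4; 2/5 -11/5 0; 0 0 1]
M⁻¹ · (-182/25, 1/25)ᵀ = (4, -3)ᵀ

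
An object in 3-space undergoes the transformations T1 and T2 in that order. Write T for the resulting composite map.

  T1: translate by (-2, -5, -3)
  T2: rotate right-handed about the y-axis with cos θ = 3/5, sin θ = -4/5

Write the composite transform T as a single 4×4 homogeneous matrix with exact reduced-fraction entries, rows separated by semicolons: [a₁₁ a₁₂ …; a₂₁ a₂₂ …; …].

T1 = [1 0 0 -2; 0 1 0 -5; 0 0 1 -3; 0 0 0 1]
T2·T1 = [3/5 0 -4/5 6/5; 0 1 0 -5; 4/5 0 3/5 -17/5; 0 0 0 1]

T = [3/5 0 -4/5 6/5; 0 1 0 -5; 4/5 0 3/5 -17/5; 0 0 0 1]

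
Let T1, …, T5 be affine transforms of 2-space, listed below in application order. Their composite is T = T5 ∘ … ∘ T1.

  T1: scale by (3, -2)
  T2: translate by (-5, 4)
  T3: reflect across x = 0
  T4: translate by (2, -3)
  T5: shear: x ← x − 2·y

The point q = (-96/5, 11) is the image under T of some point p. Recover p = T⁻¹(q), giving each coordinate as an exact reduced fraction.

p = (7/5, -5)

T1 = [3 0 0; 0 -2 0; 0 0 1]
T2·T1 = [3 0 -5; 0 -2 4; 0 0 1]
T3·…·T1 = [-3 0 5; 0 -2 4; 0 0 1]
T4·…·T1 = [-3 0 7; 0 -2 1; 0 0 1]
T5·…·T1 = [-3 4 5; 0 -2 1; 0 0 1]
det M = 6; M⁻¹ = [-1/3 -2/3 7/3; 0 -1/2 1/2; 0 0 1]
M⁻¹ · (-96/5, 11)ᵀ = (7/5, -5)ᵀ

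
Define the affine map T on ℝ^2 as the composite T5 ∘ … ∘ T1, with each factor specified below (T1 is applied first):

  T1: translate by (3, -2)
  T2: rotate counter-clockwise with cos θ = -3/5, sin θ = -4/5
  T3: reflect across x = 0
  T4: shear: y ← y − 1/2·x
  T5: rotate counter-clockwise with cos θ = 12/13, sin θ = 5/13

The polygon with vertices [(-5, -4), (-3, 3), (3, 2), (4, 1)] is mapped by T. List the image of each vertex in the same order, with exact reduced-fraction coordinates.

image vertices: (131/65, 294/65), (-43/65, -32/65), (381/65, -306/65), (15/2, -5)

T1 translate by (3, -2): (-5, -4) → (-2, -6); (-3, 3) → (0, 1); (3, 2) → (6, 0); (4, 1) → (7, -1)
T2 rotate counter-clockwise with cos θ = -3/5, sin θ = -4/5: (-2, -6) → (-18/5, 26/5); (0, 1) → (4/5, -3/5); (6, 0) → (-18/5, -24/5); (7, -1) → (-5, -5)
T3 reflect across x = 0: (-18/5, 26/5) → (18/5, 26/5); (4/5, -3/5) → (-4/5, -3/5); (-18/5, -24/5) → (18/5, -24/5); (-5, -5) → (5, -5)
T4 shear: y ← y − 1/2·x: (18/5, 26/5) → (18/5, 17/5); (-4/5, -3/5) → (-4/5, -1/5); (18/5, -24/5) → (18/5, -33/5); (5, -5) → (5, -15/2)
T5 rotate counter-clockwise with cos θ = 12/13, sin θ = 5/13: (18/5, 17/5) → (131/65, 294/65); (-4/5, -1/5) → (-43/65, -32/65); (18/5, -33/5) → (381/65, -306/65); (5, -15/2) → (15/2, -5)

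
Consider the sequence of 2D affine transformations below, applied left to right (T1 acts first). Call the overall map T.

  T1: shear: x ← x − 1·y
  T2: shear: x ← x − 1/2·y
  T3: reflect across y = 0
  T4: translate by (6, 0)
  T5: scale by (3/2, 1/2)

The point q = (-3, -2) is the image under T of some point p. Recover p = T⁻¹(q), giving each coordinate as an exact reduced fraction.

T1 = [1 -1 0; 0 1 0; 0 0 1]
T2·T1 = [1 -3/2 0; 0 1 0; 0 0 1]
T3·…·T1 = [1 -3/2 0; 0 -1 0; 0 0 1]
T4·…·T1 = [1 -3/2 6; 0 -1 0; 0 0 1]
T5·…·T1 = [3/2 -9/4 9; 0 -1/2 0; 0 0 1]
det M = -3/4; M⁻¹ = [2/3 -3 -6; 0 -2 0; 0 0 1]
M⁻¹ · (-3, -2)ᵀ = (-2, 4)ᵀ

p = (-2, 4)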